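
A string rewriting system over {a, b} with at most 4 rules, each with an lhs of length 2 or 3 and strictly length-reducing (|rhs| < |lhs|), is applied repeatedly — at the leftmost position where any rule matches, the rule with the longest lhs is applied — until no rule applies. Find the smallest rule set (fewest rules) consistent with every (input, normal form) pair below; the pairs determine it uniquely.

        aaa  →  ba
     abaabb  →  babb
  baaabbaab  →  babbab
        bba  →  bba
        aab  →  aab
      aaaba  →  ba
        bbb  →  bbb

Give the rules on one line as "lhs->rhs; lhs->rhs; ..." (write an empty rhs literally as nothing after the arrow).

  | aaa => ba
  | abaabb => aaabb => babb
  | baaabbaab => baabbaab => babbaab => babbab
  | bba

aaa->ba; aba->aa; baa->ba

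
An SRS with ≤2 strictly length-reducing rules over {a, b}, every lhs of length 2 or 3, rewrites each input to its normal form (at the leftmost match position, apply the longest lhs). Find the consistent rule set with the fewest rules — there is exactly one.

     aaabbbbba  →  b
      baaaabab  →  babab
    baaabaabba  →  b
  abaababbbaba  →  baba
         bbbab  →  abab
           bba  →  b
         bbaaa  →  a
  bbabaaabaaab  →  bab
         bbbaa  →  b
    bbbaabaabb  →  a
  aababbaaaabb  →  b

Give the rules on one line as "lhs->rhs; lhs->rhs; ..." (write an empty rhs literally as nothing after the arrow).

aa->b; bb->a

  | aaabbbbba => babbbbba => baabbba => bbbbba => abbba => aaba => bba => aa => b
  | baaaabab => bbaabab => aaabab => babab
  | baaabaabba => bbabaabba => aabaabba => bbaabba => aaabba => babba => baaa => bba => aa => b
  | abaababbbaba => abbbabbbaba => aababbbaba => bbabbbaba => aabbbaba => bbbbaba => abbaba => aaaba => baba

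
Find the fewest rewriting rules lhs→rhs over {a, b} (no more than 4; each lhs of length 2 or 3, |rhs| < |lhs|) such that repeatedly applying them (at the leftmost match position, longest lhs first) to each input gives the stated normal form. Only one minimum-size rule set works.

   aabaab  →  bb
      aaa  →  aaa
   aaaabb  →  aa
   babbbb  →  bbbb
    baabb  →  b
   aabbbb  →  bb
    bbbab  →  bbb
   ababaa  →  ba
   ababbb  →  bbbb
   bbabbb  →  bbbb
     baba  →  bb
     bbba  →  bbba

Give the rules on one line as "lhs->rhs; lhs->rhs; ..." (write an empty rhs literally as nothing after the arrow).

ab->; aba->b; baa->a

  | aabaab => abab => bb
  | aaa
  | aaaabb => aaab => aa
  | babbbb => bbbb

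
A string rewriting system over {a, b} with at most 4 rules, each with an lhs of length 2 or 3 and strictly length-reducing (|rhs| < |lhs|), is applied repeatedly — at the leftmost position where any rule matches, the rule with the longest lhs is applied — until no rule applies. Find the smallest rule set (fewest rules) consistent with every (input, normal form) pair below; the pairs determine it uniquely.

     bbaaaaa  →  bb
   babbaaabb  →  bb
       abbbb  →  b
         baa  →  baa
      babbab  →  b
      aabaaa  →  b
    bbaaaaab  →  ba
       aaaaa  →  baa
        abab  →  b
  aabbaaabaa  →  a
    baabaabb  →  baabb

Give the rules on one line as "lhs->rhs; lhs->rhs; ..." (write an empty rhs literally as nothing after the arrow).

  | bbaaaaa => bbbaa => baaa => bb
  | babbaaabb => abbaaabb => abbbbb => ababb => bb
  | abbbb => abab => b
  | baa

aaa->b; aba->; bab->ab; bbb->ba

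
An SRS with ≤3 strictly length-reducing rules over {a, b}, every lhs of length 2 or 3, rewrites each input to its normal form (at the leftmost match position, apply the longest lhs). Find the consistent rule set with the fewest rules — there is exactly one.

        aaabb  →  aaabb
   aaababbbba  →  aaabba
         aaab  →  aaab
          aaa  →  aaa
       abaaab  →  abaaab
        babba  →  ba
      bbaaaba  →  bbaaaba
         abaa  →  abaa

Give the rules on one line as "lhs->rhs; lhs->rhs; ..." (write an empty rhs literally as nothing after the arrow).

  | aaabb
  | aaababbbba => aaabbba => aaabba
  | aaab
  | aaa

bab->; bbb->bb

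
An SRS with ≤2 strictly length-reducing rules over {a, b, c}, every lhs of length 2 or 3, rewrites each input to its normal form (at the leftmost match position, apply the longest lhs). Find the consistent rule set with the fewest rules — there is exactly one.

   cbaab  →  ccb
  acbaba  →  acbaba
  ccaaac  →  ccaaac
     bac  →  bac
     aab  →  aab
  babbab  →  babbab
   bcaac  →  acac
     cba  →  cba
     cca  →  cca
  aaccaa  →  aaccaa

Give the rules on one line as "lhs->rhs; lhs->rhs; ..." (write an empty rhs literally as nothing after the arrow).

  | cbaab => ccb
  | acbaba
  | ccaaac
  | bac

baa->c; bca->ac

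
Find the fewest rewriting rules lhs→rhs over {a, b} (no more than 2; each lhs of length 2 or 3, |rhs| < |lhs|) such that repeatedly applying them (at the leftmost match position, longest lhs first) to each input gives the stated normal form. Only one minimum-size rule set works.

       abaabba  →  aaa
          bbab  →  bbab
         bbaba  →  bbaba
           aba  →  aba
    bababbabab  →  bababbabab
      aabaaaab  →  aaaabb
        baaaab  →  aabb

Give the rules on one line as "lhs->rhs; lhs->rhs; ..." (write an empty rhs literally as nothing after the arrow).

baa->ab; bbb->

  | abaabba => aabbba => aaa
  | bbab
  | bbaba
  | aba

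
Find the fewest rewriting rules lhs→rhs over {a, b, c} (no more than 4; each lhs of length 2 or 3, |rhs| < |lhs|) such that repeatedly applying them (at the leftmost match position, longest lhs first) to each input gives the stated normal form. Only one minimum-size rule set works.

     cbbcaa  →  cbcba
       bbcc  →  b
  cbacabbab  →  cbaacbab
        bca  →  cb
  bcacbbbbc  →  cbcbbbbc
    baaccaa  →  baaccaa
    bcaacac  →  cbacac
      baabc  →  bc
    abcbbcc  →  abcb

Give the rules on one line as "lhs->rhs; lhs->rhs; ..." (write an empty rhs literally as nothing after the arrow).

aab->; bca->cb; bcc->; cab->ac

  | cbbcaa => cbcba
  | bbcc => b
  | cbacabbab => cbaacbab
  | bca => cb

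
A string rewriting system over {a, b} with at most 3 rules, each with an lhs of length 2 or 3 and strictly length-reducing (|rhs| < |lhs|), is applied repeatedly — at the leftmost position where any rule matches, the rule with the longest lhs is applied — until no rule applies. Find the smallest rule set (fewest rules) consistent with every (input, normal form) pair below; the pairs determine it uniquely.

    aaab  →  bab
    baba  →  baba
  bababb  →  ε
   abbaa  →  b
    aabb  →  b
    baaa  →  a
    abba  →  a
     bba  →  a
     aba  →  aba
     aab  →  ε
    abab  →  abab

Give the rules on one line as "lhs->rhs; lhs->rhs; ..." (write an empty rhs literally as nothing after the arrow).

  | aaab => bab
  | baba
  | bababb => babbb => bbbb => bb => ε
  | abbaa => bbaa => aa => b

aa->b; abb->bb; bb->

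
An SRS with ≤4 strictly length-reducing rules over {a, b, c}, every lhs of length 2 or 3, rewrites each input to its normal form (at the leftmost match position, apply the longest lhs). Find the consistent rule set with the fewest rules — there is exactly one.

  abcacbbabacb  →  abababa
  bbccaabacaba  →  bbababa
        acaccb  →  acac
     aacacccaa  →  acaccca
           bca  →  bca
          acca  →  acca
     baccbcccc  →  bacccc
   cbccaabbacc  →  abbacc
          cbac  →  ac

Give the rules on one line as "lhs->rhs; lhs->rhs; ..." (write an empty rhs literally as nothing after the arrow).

aa->a; cab->ab; cb->; cbc->

  | abcacbbabacb => abcababacb => abababacb => abababa
  | bbccaabacaba => bbccabacaba => bbcabacaba => bbabacaba => bbabaaba => bbababa
  | acaccb => acac
  | aacacccaa => acacccaa => acaccca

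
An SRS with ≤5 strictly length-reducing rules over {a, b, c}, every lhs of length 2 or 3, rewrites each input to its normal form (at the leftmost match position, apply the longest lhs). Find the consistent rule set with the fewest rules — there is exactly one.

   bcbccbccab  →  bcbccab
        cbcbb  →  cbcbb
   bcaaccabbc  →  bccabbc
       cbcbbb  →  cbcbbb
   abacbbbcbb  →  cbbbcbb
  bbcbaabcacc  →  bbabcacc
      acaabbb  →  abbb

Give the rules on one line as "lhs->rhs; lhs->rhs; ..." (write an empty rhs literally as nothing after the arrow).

aba->; caa->; cba->; ccb->

  | bcbccbccab => bcbccab
  | cbcbb
  | bcaaccabbc => bccabbc
  | cbcbbb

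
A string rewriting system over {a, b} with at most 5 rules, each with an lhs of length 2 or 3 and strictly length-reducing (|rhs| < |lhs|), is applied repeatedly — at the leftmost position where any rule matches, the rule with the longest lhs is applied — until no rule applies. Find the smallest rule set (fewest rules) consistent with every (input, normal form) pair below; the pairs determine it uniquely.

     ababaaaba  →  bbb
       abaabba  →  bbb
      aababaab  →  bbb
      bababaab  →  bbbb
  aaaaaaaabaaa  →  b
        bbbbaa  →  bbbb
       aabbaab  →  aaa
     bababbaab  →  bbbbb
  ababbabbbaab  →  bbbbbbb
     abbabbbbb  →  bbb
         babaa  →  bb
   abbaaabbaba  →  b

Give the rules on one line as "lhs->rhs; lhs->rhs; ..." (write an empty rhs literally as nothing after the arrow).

ab->a; aba->ba; abb->; ba->b

  | ababaaaba => babaaaba => bbaaaba => bbaaba => bbaba => bbba => bbb
  | abaabba => baabba => babba => bbba => bbb
  | aababaab => ababaab => babaab => bbaab => bbab => bbb
  | bababaab => bbabaab => bbbaab => bbbab => bbbb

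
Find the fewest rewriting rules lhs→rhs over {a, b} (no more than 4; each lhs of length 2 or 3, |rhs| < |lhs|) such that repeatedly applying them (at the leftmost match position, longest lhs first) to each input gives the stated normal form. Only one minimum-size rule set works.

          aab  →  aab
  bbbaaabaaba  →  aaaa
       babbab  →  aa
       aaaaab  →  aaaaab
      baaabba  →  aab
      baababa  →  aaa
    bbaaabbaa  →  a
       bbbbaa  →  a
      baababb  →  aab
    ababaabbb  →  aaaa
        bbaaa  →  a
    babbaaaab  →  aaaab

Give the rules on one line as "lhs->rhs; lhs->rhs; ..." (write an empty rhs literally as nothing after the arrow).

  | aab
  | bbbaaabaaba => aaabaaba => aaaaba => aaaa
  | babbab => abab => aa
  | aaaaab

ba->; bab->a; bbb->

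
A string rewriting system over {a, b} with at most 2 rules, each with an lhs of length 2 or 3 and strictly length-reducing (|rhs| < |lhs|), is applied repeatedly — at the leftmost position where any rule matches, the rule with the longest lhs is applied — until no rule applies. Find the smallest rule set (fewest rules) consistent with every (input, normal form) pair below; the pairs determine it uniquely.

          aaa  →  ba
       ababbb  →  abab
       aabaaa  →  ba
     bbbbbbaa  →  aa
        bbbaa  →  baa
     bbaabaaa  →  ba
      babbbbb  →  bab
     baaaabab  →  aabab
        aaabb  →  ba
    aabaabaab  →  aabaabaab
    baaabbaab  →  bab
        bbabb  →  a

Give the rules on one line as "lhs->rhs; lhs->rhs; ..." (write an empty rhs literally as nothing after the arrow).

aaa->ba; bb->

  | aaa => ba
  | ababbb => abab
  | aabaaa => aabba => aaa => ba
  | bbbbbbaa => bbbbaa => bbaa => aa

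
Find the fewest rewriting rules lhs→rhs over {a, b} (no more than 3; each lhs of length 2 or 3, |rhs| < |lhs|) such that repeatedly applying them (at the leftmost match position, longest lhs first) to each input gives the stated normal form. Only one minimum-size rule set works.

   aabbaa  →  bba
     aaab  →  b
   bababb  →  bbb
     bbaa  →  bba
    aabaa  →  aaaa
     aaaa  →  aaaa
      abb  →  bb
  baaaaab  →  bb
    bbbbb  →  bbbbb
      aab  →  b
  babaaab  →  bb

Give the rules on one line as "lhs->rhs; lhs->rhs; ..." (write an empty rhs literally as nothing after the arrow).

ab->b; aba->aa; baa->ba

  | aabbaa => abbaa => bbaa => bba
  | aaab => aab => ab => b
  | bababb => baabb => babb => bbb
  | bbaa => bba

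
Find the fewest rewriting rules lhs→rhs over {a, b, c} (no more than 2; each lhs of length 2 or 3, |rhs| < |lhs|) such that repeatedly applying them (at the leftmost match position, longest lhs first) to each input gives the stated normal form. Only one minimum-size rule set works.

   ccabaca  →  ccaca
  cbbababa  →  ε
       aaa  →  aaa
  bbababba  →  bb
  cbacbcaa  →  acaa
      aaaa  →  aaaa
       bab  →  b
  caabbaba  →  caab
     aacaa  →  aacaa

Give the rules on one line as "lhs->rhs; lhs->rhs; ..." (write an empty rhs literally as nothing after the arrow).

ba->; cb->

  | ccabaca => ccaca
  | cbbababa => bababa => baba => ba => ε
  | aaa
  | bbababba => bbabba => bbba => bb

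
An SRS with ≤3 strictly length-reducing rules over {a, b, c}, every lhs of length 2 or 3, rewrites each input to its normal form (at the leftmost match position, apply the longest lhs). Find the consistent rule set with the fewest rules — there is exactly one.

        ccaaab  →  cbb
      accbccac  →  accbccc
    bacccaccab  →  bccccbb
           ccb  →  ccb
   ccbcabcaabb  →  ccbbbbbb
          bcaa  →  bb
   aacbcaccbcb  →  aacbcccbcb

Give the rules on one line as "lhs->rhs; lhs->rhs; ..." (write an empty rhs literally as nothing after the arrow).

ba->b; ca->b; cac->cc

  | ccaaab => cbaab => cbab => cbb
  | accbccac => accbccc
  | bacccaccab => bcccaccab => bcccccab => bccccbb
  | ccb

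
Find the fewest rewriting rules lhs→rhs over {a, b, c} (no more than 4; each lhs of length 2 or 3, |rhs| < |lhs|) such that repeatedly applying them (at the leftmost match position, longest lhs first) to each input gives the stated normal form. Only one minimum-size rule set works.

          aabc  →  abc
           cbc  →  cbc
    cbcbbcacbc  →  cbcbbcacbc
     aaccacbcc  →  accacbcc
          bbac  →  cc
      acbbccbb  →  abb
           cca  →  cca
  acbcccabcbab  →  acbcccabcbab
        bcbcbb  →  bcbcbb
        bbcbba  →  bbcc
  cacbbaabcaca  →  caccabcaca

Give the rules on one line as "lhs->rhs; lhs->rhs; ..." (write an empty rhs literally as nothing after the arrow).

  | aabc => abc
  | cbc
  | cbcbbcacbc
  | aaccacbcc => accacbcc

aa->a; bba->c; ccb->ab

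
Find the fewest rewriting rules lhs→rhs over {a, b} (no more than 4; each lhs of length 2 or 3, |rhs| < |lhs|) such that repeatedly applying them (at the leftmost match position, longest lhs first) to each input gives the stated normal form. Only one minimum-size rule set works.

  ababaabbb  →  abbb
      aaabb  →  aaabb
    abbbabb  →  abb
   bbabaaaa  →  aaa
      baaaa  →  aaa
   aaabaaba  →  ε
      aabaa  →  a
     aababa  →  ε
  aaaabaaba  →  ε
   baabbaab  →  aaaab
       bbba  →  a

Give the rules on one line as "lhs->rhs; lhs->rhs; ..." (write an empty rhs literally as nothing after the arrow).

aba->ba; ba->; bba->aa

  | ababaabbb => babaabbb => baabbb => abbb
  | aaabb
  | abbbabb => abaabb => baabb => abb
  | bbabaaaa => aabaaaa => abaaaa => baaaa => aaa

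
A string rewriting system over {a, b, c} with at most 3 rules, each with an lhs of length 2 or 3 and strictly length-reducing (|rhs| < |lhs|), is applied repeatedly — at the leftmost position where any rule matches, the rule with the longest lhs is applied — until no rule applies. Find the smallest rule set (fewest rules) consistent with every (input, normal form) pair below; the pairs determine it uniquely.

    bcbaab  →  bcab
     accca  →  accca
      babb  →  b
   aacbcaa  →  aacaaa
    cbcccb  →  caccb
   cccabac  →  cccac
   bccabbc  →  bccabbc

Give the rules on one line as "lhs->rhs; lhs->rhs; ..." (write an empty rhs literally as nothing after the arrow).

ba->; bab->; cbc->ca

  | bcbaab => bcab
  | accca
  | babb => b
  | aacbcaa => aacaaa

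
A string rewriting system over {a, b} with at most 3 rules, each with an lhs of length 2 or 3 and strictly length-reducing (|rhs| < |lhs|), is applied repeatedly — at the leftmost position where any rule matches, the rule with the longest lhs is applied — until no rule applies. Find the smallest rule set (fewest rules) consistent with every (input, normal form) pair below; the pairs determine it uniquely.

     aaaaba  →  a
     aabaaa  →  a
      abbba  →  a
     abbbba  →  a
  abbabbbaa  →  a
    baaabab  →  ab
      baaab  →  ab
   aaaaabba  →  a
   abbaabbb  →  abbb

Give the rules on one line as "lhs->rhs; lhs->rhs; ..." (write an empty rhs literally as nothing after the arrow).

aa->a; ba->a

  | aaaaba => aaaba => aaba => aba => aa => a
  | aabaaa => abaaa => aaaa => aaa => aa => a
  | abbba => abba => aba => aa => a
  | abbbba => abbba => abba => aba => aa => a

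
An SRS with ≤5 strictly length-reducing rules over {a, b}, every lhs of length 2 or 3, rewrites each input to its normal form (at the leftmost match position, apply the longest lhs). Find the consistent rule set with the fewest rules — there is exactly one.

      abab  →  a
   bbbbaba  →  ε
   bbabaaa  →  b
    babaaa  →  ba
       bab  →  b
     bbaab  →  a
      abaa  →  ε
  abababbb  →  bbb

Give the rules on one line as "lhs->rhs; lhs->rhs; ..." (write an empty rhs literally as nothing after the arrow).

  | abab => aab => a
  | bbbbaba => bbabba => abbba => bba => ab => ε
  | bbabaaa => abbaaa => baaa => b
  | babaaa => baaaa => ba

aaa->; ab->; aba->aa; bba->ab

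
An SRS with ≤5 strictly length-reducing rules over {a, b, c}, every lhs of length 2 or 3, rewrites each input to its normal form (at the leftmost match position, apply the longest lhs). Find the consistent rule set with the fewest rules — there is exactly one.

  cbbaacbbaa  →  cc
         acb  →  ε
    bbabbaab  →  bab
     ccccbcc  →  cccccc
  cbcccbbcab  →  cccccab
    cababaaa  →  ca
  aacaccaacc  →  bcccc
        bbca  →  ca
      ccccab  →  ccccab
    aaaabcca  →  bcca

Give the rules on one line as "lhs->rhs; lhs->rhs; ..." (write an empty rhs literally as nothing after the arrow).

  | cbbaacbbaa => cbaacbbaa => caacbbaa => cbcbbaa => ccbbaa => ccbaa => ccaa => ccb => cc
  | acb => bb => ε
  | bbabbaab => abbaab => aaab => bab
  | ccccbcc => cccccc

aa->b; ac->b; bb->; cb->c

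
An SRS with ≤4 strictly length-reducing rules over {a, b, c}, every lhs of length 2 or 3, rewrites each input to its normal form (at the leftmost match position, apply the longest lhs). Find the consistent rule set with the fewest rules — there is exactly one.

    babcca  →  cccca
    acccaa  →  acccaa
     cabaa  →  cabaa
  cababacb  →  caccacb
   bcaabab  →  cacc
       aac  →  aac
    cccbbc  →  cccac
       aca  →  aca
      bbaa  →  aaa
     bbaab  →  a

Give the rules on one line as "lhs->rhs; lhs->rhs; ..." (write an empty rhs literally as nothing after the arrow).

aab->; bab->cc; bb->a; bca->c

  | babcca => cccca
  | acccaa
  | cabaa
  | cababacb => caccacb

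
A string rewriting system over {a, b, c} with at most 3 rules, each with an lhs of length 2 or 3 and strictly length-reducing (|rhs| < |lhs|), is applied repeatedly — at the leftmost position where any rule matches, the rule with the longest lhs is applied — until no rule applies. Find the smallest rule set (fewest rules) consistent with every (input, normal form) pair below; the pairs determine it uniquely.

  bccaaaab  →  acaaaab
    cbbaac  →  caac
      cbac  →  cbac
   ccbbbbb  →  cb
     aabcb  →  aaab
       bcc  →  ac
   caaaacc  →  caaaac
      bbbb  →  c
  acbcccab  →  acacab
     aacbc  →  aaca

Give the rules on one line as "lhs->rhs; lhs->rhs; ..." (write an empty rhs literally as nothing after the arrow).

bb->c; bc->a; cc->c

  | bccaaaab => acaaaab
  | cbbaac => ccaac => caac
  | cbac
  | ccbbbbb => cbbbbb => ccbbb => cbbb => ccb => cb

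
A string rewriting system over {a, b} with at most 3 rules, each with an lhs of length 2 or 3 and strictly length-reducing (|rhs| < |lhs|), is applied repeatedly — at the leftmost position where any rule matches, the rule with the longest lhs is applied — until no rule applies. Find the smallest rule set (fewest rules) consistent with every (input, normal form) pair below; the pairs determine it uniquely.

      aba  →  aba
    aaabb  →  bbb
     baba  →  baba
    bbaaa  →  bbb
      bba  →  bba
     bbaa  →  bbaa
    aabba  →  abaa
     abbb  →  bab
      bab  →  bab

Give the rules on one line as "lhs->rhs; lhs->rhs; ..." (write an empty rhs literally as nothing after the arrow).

  | aba
  | aaabb => bbb
  | baba
  | bbaaa => bbb

aaa->b; abb->ba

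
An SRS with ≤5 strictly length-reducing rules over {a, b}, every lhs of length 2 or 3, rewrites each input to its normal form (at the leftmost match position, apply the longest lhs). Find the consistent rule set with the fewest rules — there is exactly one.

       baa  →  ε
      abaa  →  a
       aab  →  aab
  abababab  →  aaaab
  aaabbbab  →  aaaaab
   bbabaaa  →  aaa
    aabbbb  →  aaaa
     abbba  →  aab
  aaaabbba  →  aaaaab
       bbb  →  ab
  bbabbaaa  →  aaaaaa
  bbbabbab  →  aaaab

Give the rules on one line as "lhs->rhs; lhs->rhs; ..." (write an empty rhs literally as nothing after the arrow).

  | baa => ε
  | abaa => a
  | aab
  | abababab => aababab => aaabab => aaaab

ba->b; baa->; bab->ab; bb->a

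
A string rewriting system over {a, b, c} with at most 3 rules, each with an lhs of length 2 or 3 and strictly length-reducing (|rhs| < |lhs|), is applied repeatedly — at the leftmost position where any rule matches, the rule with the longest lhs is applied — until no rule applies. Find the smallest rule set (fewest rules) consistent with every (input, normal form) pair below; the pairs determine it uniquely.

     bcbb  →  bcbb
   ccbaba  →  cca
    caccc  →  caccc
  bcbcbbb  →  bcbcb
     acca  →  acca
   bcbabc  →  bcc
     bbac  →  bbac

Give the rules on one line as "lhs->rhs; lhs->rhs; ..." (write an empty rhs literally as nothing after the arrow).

  | bcbb
  | ccbaba => cca
  | caccc
  | bcbcbbb => bcbcb

bab->; bbb->b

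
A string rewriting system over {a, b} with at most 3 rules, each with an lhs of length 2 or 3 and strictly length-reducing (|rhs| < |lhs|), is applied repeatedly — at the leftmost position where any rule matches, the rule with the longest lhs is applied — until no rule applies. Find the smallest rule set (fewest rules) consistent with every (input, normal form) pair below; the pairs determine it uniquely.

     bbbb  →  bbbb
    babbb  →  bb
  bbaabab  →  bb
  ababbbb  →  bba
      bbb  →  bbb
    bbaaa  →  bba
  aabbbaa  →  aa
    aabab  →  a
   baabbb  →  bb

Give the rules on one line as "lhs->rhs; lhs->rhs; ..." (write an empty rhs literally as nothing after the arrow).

  | bbbb
  | babbb => bbab => bb
  | bbaabab => bbabab => bbab => bb
  | ababbbb => abbbb => babb => bba

ab->; abb->ba; baa->ba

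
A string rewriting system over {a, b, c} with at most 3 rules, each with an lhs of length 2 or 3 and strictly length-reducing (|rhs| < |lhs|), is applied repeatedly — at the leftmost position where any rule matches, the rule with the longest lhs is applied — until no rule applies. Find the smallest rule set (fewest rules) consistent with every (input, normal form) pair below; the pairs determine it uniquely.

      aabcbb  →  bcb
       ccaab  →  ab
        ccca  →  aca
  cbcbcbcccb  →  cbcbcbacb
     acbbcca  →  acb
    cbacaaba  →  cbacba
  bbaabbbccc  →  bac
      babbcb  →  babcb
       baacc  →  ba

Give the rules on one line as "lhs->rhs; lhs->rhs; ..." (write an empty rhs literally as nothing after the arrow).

aa->; bb->b; cc->a

  | aabcbb => bcbb => bcb
  | ccaab => aaab => ab
  | ccca => aca
  | cbcbcbcccb => cbcbcbacb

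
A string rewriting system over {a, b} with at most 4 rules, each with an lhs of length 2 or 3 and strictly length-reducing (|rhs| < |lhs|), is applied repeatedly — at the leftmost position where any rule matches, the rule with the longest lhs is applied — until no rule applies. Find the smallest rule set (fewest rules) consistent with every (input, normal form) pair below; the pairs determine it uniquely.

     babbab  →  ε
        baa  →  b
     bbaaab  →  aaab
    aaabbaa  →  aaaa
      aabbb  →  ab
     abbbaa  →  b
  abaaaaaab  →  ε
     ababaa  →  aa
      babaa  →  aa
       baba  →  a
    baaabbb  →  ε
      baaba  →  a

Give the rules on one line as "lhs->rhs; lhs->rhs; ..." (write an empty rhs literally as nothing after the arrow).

  | babbab => bbbab => bab => bb => ε
  | baa => ba => b
  | bbaaab => aaab
  | aaabbaa => aaaa

abb->; ba->b; bb->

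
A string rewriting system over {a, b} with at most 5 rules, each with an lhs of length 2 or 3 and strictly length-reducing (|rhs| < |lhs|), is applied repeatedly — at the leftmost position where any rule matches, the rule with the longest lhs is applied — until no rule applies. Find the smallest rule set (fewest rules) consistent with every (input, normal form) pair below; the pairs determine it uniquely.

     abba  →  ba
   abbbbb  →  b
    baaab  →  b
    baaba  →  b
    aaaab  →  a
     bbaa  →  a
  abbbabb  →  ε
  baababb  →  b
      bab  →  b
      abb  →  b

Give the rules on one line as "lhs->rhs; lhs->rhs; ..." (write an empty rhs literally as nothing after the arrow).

aa->; aab->a; ab->; bb->a

  | abba => ba
  | abbbbb => bbbb => abb => b
  | baaab => bab => b
  | baaba => baa => b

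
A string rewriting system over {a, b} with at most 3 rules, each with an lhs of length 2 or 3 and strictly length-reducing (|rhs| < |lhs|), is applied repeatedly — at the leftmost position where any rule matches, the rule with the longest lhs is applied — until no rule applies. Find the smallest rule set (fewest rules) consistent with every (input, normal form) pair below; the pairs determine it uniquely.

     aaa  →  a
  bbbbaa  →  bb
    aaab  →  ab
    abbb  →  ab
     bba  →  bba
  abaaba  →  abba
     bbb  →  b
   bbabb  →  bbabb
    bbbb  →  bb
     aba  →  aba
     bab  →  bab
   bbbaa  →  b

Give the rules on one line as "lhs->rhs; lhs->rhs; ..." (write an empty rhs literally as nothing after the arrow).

aa->; bbb->b

  | aaa => a
  | bbbbaa => bbaa => bb
  | aaab => ab
  | abbb => ab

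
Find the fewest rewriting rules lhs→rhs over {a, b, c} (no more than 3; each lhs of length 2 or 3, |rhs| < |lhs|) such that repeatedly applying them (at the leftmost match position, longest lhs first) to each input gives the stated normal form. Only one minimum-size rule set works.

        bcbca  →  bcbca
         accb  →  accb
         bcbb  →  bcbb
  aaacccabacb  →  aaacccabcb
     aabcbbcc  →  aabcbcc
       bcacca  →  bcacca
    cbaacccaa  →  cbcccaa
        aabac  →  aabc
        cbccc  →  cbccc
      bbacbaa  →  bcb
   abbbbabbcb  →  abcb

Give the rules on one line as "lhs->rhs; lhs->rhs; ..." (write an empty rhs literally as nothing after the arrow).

  | bcbca
  | accb
  | bcbb
  | aaacccabacb => aaacccabcb

ba->b; bbc->bc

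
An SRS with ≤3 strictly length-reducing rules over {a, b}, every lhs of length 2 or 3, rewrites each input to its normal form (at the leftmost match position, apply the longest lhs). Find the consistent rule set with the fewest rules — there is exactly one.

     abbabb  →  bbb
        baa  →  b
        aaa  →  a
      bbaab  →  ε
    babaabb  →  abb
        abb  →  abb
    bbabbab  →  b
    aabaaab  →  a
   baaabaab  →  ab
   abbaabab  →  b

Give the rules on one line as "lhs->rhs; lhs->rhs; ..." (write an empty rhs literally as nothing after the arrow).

aa->; bab->a; bba->ab

  | abbabb => aabbb => bbb
  | baa => b
  | aaa => a
  | bbaab => abab => aa => ε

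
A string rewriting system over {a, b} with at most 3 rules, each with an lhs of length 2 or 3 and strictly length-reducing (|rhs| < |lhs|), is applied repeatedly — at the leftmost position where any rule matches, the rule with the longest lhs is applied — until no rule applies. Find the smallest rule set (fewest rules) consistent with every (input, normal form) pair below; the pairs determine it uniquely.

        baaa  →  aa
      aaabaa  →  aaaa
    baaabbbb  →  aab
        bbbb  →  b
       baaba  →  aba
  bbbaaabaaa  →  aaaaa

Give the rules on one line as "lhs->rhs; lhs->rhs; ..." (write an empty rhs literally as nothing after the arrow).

baa->a; bbb->

  | baaa => aa
  | aaabaa => aaaa
  | baaabbbb => aabbbb => aab
  | bbbb => b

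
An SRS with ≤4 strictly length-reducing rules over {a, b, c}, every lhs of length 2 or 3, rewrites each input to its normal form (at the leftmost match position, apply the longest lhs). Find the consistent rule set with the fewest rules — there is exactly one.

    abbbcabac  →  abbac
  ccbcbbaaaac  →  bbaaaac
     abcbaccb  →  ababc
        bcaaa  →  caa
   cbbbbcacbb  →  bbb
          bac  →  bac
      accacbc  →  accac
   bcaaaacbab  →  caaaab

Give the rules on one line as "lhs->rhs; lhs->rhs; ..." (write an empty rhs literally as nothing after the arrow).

bca->c; cb->; ccb->bc

  | abbbcabac => abbcbac => abbac
  | ccbcbbaaaac => bccbbaaaac => bbcbaaaac => bbaaaac
  | abcbaccb => abaccb => ababc
  | bcaaa => caa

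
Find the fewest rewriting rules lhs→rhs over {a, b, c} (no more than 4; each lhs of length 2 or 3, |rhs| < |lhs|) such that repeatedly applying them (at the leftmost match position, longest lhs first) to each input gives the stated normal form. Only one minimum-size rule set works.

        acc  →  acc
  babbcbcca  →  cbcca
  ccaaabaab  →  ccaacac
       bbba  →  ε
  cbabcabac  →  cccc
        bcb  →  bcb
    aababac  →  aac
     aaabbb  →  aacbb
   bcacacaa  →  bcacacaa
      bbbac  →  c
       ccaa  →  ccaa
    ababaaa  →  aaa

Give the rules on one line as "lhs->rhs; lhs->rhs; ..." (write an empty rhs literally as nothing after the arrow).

  | acc
  | babbcbcca => cbbcbcca => cbcca
  | ccaaabaab => ccaacaab => ccaacac
  | bbba => bbc => ε

ab->c; ba->c; bbc->; cab->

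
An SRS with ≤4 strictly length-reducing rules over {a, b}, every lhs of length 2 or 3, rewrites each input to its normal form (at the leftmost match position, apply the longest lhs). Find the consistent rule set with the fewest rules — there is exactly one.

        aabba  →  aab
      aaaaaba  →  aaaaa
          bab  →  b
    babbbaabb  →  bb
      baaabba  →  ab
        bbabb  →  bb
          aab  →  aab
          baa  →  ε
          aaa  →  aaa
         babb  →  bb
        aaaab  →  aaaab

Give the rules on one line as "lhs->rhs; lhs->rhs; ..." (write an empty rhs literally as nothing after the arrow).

ba->; baa->; bbb->bb

  | aabba => aab
  | aaaaaba => aaaaa
  | bab => b
  | babbbaabb => bbbaabb => bbaabb => bbb => bb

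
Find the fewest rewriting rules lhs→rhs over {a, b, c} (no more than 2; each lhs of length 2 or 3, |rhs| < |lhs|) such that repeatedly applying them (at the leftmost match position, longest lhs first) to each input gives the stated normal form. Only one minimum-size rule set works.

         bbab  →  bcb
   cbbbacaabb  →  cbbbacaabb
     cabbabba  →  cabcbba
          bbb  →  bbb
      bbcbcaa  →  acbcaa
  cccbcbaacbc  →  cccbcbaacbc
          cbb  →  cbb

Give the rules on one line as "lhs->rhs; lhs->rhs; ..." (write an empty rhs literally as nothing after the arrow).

  | bbab => bcb
  | cbbbacaabb
  | cabbabba => cabcbba
  | bbb

bab->cb; bbc->ac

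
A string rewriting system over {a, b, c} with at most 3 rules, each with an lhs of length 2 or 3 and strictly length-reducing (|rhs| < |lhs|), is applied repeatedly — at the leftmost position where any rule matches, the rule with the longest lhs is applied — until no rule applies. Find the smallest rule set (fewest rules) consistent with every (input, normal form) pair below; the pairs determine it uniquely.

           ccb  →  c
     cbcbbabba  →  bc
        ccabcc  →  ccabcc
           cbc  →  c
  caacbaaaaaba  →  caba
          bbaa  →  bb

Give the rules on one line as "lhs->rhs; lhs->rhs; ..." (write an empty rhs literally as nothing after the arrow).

aa->; abb->ca; cb->

  | ccb => c
  | cbcbbabba => cbbabba => babba => bcaa => bc
  | ccabcc
  | cbc => c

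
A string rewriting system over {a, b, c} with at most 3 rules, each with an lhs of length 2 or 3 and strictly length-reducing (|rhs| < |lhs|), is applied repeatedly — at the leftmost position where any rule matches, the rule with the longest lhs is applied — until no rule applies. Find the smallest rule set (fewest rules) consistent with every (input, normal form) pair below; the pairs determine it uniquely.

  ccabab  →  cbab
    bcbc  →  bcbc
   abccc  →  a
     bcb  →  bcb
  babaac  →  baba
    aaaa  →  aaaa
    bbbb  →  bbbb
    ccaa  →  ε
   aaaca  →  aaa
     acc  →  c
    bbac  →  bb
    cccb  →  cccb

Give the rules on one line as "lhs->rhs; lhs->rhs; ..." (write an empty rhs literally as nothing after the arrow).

ac->; bcc->a; ca->

  | ccabab => cbab
  | bcbc
  | abccc => aac => a
  | bcb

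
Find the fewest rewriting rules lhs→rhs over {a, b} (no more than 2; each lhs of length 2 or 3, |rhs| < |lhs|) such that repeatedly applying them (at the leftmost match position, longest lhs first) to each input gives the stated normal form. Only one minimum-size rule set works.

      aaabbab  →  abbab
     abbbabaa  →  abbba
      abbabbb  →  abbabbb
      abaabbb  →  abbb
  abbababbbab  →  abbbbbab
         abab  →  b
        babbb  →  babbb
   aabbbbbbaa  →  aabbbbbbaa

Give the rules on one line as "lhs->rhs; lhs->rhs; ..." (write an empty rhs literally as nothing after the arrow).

aaa->a; aba->

  | aaabbab => abbab
  | abbbabaa => abbba
  | abbabbb
  | abaabbb => abbb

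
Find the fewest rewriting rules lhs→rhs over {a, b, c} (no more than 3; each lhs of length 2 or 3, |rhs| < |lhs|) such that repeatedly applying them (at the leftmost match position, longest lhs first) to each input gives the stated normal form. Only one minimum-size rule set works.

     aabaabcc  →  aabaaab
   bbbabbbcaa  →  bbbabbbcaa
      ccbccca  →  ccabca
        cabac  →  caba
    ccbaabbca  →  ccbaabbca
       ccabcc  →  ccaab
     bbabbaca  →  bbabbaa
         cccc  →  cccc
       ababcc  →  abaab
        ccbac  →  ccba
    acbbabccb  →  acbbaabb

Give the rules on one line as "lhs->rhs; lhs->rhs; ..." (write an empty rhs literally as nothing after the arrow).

  | aabaabcc => aabaaab
  | bbbabbbcaa
  | ccbccca => ccabca
  | cabac => caba

bac->ba; bcc->ab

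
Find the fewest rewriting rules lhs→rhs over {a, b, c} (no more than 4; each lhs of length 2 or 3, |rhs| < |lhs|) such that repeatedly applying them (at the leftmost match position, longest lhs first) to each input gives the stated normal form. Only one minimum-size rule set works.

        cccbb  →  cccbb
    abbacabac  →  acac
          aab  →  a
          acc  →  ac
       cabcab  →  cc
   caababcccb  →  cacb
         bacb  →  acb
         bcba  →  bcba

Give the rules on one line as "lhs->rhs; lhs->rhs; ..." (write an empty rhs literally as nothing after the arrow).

  | cccbb
  | abbacabac => bacabac => acabac => acac
  | aab => a
  | acc => ac

ab->; acc->ac; bac->ac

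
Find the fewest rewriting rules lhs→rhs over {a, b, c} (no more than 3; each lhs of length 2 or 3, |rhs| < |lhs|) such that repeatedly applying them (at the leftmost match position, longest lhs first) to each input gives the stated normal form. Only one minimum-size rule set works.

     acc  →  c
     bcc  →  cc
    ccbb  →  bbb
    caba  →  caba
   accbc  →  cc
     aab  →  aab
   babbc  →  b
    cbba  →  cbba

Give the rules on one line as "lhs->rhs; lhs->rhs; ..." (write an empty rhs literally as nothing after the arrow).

ac->; bc->c; ccb->bb

  | acc => c
  | bcc => cc
  | ccbb => bbb
  | caba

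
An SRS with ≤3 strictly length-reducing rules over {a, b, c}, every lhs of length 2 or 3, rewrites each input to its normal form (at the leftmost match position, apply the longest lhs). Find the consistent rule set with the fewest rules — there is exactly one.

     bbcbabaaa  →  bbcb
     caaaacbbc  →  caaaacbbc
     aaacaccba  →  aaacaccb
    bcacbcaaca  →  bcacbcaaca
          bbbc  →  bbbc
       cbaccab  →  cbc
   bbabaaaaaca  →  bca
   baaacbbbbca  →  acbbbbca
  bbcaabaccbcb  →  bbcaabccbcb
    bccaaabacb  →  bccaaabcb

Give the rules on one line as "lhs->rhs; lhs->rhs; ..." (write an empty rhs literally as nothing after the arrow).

ba->b; baa->; cab->

  | bbcbabaaa => bbcbbaaa => bbcba => bbcb
  | caaaacbbc
  | aaacaccba => aaacaccb
  | bcacbcaaca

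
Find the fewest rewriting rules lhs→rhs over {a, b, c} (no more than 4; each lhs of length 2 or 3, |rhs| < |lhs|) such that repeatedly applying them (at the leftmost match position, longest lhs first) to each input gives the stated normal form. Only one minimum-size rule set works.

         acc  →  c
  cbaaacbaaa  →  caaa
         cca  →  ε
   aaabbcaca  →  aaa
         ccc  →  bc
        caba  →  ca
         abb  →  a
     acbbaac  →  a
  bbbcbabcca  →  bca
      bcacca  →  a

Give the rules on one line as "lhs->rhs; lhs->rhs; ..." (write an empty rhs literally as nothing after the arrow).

ac->; ba->; bb->; cc->b

  | acc => c
  | cbaaacbaaa => caacbaaa => cabaaa => caaa
  | cca => ba => ε
  | aaabbcaca => aaacaca => aaaca => aaa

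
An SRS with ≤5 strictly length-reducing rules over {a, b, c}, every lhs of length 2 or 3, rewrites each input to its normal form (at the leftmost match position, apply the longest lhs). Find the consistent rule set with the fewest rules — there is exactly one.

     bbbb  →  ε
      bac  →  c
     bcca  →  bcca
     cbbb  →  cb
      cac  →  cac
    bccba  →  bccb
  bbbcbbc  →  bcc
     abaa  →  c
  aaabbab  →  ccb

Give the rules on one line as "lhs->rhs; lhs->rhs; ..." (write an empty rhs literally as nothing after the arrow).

  | bbbb => bb => ε
  | bac => c
  | bcca
  | cbbb => cb

aa->c; ba->; bb->; cba->cb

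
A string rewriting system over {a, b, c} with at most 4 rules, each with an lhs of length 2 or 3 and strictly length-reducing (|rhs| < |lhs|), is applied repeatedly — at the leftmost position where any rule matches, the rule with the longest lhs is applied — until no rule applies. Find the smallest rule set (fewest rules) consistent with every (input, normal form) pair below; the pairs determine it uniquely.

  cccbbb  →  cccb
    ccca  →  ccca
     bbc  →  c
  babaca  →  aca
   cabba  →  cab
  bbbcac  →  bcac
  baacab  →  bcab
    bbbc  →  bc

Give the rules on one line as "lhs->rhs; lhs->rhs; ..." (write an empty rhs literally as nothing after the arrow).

  | cccbbb => cccb
  | ccca
  | bbc => c
  | babaca => bbaca => aca

abb->ab; ba->b; bb->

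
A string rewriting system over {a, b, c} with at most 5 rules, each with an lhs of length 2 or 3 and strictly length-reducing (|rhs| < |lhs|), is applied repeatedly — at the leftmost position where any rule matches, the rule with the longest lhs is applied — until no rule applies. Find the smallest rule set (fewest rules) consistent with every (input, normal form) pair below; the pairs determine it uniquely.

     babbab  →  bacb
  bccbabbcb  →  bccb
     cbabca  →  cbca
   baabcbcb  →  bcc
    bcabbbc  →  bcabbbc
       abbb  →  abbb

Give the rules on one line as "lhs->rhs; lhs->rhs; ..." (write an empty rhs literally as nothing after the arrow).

aab->c; bba->c; bcb->; cba->c

  | babbab => bacb
  | bccbabbcb => bccbbcb => bccb
  | cbabca => cbca
  | baabcbcb => bccbcb => bcc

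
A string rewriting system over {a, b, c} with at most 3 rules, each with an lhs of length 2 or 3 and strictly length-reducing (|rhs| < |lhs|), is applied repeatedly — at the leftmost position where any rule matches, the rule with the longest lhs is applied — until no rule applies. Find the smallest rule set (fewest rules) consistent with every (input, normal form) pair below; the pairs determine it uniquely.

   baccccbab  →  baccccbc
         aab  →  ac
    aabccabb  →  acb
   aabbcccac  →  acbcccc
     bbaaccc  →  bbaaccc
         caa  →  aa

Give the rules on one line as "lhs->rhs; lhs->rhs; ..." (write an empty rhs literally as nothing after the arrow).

ab->c; ca->a; cac->cc

  | baccccbab => baccccbc
  | aab => ac
  | aabccabb => acccabb => accabb => acabb => aabb => acb
  | aabbcccac => acbcccac => acbcccc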